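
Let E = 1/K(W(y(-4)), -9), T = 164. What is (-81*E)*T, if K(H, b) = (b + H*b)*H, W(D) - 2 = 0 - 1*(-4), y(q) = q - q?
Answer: 246/7 ≈ 35.143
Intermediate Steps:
y(q) = 0
W(D) = 6 (W(D) = 2 + (0 - 1*(-4)) = 2 + (0 + 4) = 2 + 4 = 6)
K(H, b) = H*(b + H*b)
E = -1/378 (E = 1/(6*(-9)*(1 + 6)) = 1/(6*(-9)*7) = 1/(-378) = -1/378 ≈ -0.0026455)
(-81*E)*T = -81*(-1/378)*164 = (3/14)*164 = 246/7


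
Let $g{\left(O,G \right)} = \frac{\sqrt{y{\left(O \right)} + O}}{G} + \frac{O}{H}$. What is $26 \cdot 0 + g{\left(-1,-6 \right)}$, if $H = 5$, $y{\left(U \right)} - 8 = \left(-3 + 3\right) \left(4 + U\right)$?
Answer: $- \frac{1}{5} - \frac{\sqrt{7}}{6} \approx -0.64096$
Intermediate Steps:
$y{\left(U \right)} = 8$ ($y{\left(U \right)} = 8 + \left(-3 + 3\right) \left(4 + U\right) = 8 + 0 \left(4 + U\right) = 8 + 0 = 8$)
$g{\left(O,G \right)} = \frac{O}{5} + \frac{\sqrt{8 + O}}{G}$ ($g{\left(O,G \right)} = \frac{\sqrt{8 + O}}{G} + \frac{O}{5} = \frac{O}{5} + \frac{\sqrt{8 + O}}{G}$)
$26 \cdot 0 + g{\left(-1,-6 \right)} = 26 \cdot 0 + \left(\frac{1}{5} \left(-1\right) + \frac{\sqrt{8 - 1}}{-6}\right) = 0 - \left(\frac{1}{5} + \frac{\sqrt{7}}{6}\right) = - \frac{1}{5} - \frac{\sqrt{7}}{6}$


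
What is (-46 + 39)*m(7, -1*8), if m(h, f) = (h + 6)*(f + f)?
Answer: 1456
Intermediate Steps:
m(h, f) = 2*f*(6 + h) (m(h, f) = (6 + h)*(2*f) = 2*f*(6 + h))
(-46 + 39)*m(7, -1*8) = (-46 + 39)*(2*(-1*8)*(6 + 7)) = -14*(-8)*13 = -7*(-208) = 1456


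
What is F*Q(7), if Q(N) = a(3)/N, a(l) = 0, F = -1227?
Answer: 0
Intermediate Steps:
Q(N) = 0 (Q(N) = 0/N = 0)
F*Q(7) = -1227*0 = 0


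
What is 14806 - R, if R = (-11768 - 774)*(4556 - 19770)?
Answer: -190799182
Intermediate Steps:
R = 190813988 (R = -12542*(-15214) = 190813988)
14806 - R = 14806 - 1*190813988 = 14806 - 190813988 = -190799182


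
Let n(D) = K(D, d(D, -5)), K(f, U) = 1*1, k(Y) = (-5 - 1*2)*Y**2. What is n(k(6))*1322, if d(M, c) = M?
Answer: 1322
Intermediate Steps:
k(Y) = -7*Y**2 (k(Y) = (-5 - 2)*Y**2 = -7*Y**2)
K(f, U) = 1
n(D) = 1
n(k(6))*1322 = 1*1322 = 1322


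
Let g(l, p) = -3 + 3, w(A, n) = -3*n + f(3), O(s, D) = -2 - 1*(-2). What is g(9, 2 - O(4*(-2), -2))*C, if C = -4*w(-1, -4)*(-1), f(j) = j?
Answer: 0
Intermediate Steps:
O(s, D) = 0 (O(s, D) = -2 + 2 = 0)
w(A, n) = 3 - 3*n (w(A, n) = -3*n + 3 = 3 - 3*n)
g(l, p) = 0
C = 60 (C = -4*(3 - 3*(-4))*(-1) = -4*(3 + 12)*(-1) = -4*15*(-1) = -60*(-1) = 60)
g(9, 2 - O(4*(-2), -2))*C = 0*60 = 0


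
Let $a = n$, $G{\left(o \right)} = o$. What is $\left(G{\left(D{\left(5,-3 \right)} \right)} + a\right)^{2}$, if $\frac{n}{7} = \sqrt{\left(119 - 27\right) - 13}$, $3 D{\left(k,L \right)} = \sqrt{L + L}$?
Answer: $\frac{11611}{3} + \frac{14 i \sqrt{474}}{3} \approx 3870.3 + 101.6 i$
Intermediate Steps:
$D{\left(k,L \right)} = \frac{\sqrt{2} \sqrt{L}}{3}$ ($D{\left(k,L \right)} = \frac{\sqrt{L + L}}{3} = \frac{\sqrt{2 L}}{3} = \frac{\sqrt{2} \sqrt{L}}{3}$)
$n = 7 \sqrt{79}$ ($n = 7 \sqrt{\left(119 - 27\right) - 13} = 7 \sqrt{92 - 13} = 7 \sqrt{79} \approx 62.217$)
$a = 7 \sqrt{79} \approx 62.217$
$\left(G{\left(D{\left(5,-3 \right)} \right)} + a\right)^{2} = \left(\frac{\sqrt{2} \sqrt{-3}}{3} + 7 \sqrt{79}\right)^{2} = \left(\frac{\sqrt{2} i \sqrt{3}}{3} + 7 \sqrt{79}\right)^{2} = \left(\frac{i \sqrt{6}}{3} + 7 \sqrt{79}\right)^{2} = \left(7 \sqrt{79} + \frac{i \sqrt{6}}{3}\right)^{2}$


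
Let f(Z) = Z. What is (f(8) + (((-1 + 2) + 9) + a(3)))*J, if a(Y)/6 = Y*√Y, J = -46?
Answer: -828 - 828*√3 ≈ -2262.1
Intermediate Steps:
a(Y) = 6*Y^(3/2) (a(Y) = 6*(Y*√Y) = 6*Y^(3/2))
(f(8) + (((-1 + 2) + 9) + a(3)))*J = (8 + (((-1 + 2) + 9) + 6*3^(3/2)))*(-46) = (8 + ((1 + 9) + 6*(3*√3)))*(-46) = (8 + (10 + 18*√3))*(-46) = (18 + 18*√3)*(-46) = -828 - 828*√3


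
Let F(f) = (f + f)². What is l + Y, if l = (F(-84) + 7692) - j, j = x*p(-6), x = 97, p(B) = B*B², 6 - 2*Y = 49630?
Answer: 32056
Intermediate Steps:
Y = -24812 (Y = 3 - ½*49630 = 3 - 24815 = -24812)
p(B) = B³
F(f) = 4*f² (F(f) = (2*f)² = 4*f²)
j = -20952 (j = 97*(-6)³ = 97*(-216) = -20952)
l = 56868 (l = (4*(-84)² + 7692) - 1*(-20952) = (4*7056 + 7692) + 20952 = (28224 + 7692) + 20952 = 35916 + 20952 = 56868)
l + Y = 56868 - 24812 = 32056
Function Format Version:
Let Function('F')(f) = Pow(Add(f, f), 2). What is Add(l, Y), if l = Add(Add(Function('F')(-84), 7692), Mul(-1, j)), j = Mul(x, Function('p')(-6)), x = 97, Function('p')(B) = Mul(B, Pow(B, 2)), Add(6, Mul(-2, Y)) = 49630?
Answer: 32056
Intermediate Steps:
Y = -24812 (Y = Add(3, Mul(Rational(-1, 2), 49630)) = Add(3, -24815) = -24812)
Function('p')(B) = Pow(B, 3)
Function('F')(f) = Mul(4, Pow(f, 2)) (Function('F')(f) = Pow(Mul(2, f), 2) = Mul(4, Pow(f, 2)))
j = -20952 (j = Mul(97, Pow(-6, 3)) = Mul(97, -216) = -20952)
l = 56868 (l = Add(Add(Mul(4, Pow(-84, 2)), 7692), Mul(-1, -20952)) = Add(Add(Mul(4, 7056), 7692), 20952) = Add(Add(28224, 7692), 20952) = Add(35916, 20952) = 56868)
Add(l, Y) = Add(56868, -24812) = 32056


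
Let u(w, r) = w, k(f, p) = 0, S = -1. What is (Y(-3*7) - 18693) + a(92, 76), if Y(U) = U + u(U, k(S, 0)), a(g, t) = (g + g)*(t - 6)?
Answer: -5855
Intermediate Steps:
a(g, t) = 2*g*(-6 + t) (a(g, t) = (2*g)*(-6 + t) = 2*g*(-6 + t))
Y(U) = 2*U (Y(U) = U + U = 2*U)
(Y(-3*7) - 18693) + a(92, 76) = (2*(-3*7) - 18693) + 2*92*(-6 + 76) = (2*(-21) - 18693) + 2*92*70 = (-42 - 18693) + 12880 = -18735 + 12880 = -5855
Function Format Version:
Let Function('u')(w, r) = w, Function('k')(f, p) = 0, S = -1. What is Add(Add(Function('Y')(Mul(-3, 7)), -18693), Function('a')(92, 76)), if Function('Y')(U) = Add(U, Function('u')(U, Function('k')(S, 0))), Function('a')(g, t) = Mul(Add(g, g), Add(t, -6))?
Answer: -5855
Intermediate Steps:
Function('a')(g, t) = Mul(2, g, Add(-6, t)) (Function('a')(g, t) = Mul(Mul(2, g), Add(-6, t)) = Mul(2, g, Add(-6, t)))
Function('Y')(U) = Mul(2, U) (Function('Y')(U) = Add(U, U) = Mul(2, U))
Add(Add(Function('Y')(Mul(-3, 7)), -18693), Function('a')(92, 76)) = Add(Add(Mul(2, Mul(-3, 7)), -18693), Mul(2, 92, Add(-6, 76))) = Add(Add(Mul(2, -21), -18693), Mul(2, 92, 70)) = Add(Add(-42, -18693), 12880) = Add(-18735, 12880) = -5855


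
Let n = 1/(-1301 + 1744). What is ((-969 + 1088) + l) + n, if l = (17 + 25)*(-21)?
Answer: -338008/443 ≈ -763.00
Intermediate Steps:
l = -882 (l = 42*(-21) = -882)
n = 1/443 ≈ 0.0022573
((-969 + 1088) + l) + n = ((-969 + 1088) - 882) + 1/443 = (119 - 882) + 1/443 = -763 + 1/443 = -338008/443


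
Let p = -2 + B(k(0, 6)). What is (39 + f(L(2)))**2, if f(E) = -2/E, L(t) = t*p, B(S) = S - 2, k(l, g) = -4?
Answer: 97969/64 ≈ 1530.8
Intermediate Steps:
B(S) = -2 + S
p = -8 (p = -2 + (-2 - 4) = -2 - 6 = -8)
L(t) = -8*t (L(t) = t*(-8) = -8*t)
(39 + f(L(2)))**2 = (39 - 2/((-8*2)))**2 = (39 - 2/(-16))**2 = (39 - 2*(-1/16))**2 = (39 + 1/8)**2 = (313/8)**2 = 97969/64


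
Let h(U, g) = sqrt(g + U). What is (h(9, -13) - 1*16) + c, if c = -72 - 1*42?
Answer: -130 + 2*I ≈ -130.0 + 2.0*I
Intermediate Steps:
h(U, g) = sqrt(U + g)
c = -114 (c = -72 - 42 = -114)
(h(9, -13) - 1*16) + c = (sqrt(9 - 13) - 1*16) - 114 = (sqrt(-4) - 16) - 114 = (2*I - 16) - 114 = (-16 + 2*I) - 114 = -130 + 2*I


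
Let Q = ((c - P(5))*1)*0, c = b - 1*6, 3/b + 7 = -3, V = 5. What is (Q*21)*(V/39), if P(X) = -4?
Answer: 0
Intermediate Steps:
b = -3/10 (b = 3/(-7 - 3) = 3/(-10) = 3*(-⅒) = -3/10 ≈ -0.30000)
c = -63/10 (c = -3/10 - 1*6 = -3/10 - 6 = -63/10 ≈ -6.3000)
Q = 0 (Q = ((-63/10 - 1*(-4))*1)*0 = ((-63/10 + 4)*1)*0 = -23/10*1*0 = -23/10*0 = 0)
(Q*21)*(V/39) = (0*21)*(5/39) = 0*(5*(1/39)) = 0*(5/39) = 0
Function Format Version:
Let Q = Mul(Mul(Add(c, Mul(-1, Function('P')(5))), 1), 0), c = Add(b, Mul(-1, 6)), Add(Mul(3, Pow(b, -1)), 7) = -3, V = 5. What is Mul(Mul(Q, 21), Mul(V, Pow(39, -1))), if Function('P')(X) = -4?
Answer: 0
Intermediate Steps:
b = Rational(-3, 10) (b = Mul(3, Pow(Add(-7, -3), -1)) = Mul(3, Pow(-10, -1)) = Mul(3, Rational(-1, 10)) = Rational(-3, 10) ≈ -0.30000)
c = Rational(-63, 10) (c = Add(Rational(-3, 10), Mul(-1, 6)) = Add(Rational(-3, 10), -6) = Rational(-63, 10) ≈ -6.3000)
Q = 0 (Q = Mul(Mul(Add(Rational(-63, 10), Mul(-1, -4)), 1), 0) = Mul(Mul(Add(Rational(-63, 10), 4), 1), 0) = Mul(Mul(Rational(-23, 10), 1), 0) = Mul(Rational(-23, 10), 0) = 0)
Mul(Mul(Q, 21), Mul(V, Pow(39, -1))) = Mul(Mul(0, 21), Mul(5, Pow(39, -1))) = Mul(0, Mul(5, Rational(1, 39))) = Mul(0, Rational(5, 39)) = 0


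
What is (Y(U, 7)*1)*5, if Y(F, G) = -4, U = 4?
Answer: -20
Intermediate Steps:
(Y(U, 7)*1)*5 = -4*1*5 = -4*5 = -20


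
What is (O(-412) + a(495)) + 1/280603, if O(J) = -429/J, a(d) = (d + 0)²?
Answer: 28327077409999/115608436 ≈ 2.4503e+5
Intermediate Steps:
a(d) = d²
(O(-412) + a(495)) + 1/280603 = (-429/(-412) + 495²) + 1/280603 = (-429*(-1/412) + 245025) + 1/280603 = (429/412 + 245025) + 1/280603 = 100950729/412 + 1/280603 = 28327077409999/115608436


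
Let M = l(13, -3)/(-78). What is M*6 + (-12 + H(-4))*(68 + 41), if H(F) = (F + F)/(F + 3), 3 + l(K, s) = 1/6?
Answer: -33991/78 ≈ -435.78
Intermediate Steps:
l(K, s) = -17/6 (l(K, s) = -3 + 1/6 = -17/6)
M = 17/468 (M = -17/6/(-78) = -17/6*(-1/78) = 17/468 ≈ 0.036325)
H(F) = 2*F/(3 + F) (H(F) = (2*F)/(3 + F) = 2*F/(3 + F))
M*6 + (-12 + H(-4))*(68 + 41) = (17/468)*6 + (-12 + 2*(-4)/(3 - 4))*(68 + 41) = 17/78 + (-12 + 2*(-4)/(-1))*109 = 17/78 + (-12 + 2*(-4)*(-1))*109 = 17/78 + (-12 + 8)*109 = 17/78 - 4*109 = 17/78 - 436 = -33991/78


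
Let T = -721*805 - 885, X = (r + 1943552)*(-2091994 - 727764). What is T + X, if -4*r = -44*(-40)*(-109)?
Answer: -5615582475386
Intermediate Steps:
r = 47960 (r = -(-44*(-40))*(-109)/4 = -440*(-109) = -¼*(-191840) = 47960)
X = -5615581894096 (X = (47960 + 1943552)*(-2091994 - 727764) = 1991512*(-2819758) = -5615581894096)
T = -581290 (T = -580405 - 885 = -581290)
T + X = -581290 - 5615581894096 = -5615582475386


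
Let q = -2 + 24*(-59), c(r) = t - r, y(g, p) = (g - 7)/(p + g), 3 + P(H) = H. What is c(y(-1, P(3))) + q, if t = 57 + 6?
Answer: -1363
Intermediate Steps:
P(H) = -3 + H
t = 63
y(g, p) = (-7 + g)/(g + p)
c(r) = 63 - r
q = -1418 (q = -2 - 1416 = -1418)
c(y(-1, P(3))) + q = (63 - (-7 - 1)/(-1 + (-3 + 3))) - 1418 = (63 - (-8)/(-1 + 0)) - 1418 = (63 - (-8)/(-1)) - 1418 = (63 - (-1)*(-8)) - 1418 = (63 - 1*8) - 1418 = (63 - 8) - 1418 = 55 - 1418 = -1363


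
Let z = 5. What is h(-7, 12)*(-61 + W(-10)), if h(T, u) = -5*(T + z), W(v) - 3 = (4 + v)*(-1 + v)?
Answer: 80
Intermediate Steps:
W(v) = 3 + (-1 + v)*(4 + v) (W(v) = 3 + (4 + v)*(-1 + v) = 3 + (-1 + v)*(4 + v))
h(T, u) = -25 - 5*T (h(T, u) = -5*(T + 5) = -5*(5 + T) = -25 - 5*T)
h(-7, 12)*(-61 + W(-10)) = (-25 - 5*(-7))*(-61 + (-1 + (-10)² + 3*(-10))) = (-25 + 35)*(-61 + (-1 + 100 - 30)) = 10*(-61 + 69) = 10*8 = 80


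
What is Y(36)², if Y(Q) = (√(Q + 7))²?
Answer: 1849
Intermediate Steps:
Y(Q) = 7 + Q (Y(Q) = (√(7 + Q))² = 7 + Q)
Y(36)² = (7 + 36)² = 43² = 1849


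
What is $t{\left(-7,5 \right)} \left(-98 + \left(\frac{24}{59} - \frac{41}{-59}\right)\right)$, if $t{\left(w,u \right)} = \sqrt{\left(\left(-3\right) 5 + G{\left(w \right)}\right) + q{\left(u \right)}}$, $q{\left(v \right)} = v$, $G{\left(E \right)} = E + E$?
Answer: $- \frac{11434 i \sqrt{6}}{59} \approx - 474.7 i$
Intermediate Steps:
$G{\left(E \right)} = 2 E$
$t{\left(w,u \right)} = \sqrt{-15 + u + 2 w}$ ($t{\left(w,u \right)} = \sqrt{\left(\left(-3\right) 5 + 2 w\right) + u} = \sqrt{\left(-15 + 2 w\right) + u} = \sqrt{-15 + u + 2 w}$)
$t{\left(-7,5 \right)} \left(-98 + \left(\frac{24}{59} - \frac{41}{-59}\right)\right) = \sqrt{-15 + 5 + 2 \left(-7\right)} \left(-98 + \left(\frac{24}{59} - \frac{41}{-59}\right)\right) = \sqrt{-15 + 5 - 14} \left(-98 + \left(24 \cdot \frac{1}{59} - - \frac{41}{59}\right)\right) = \sqrt{-24} \left(-98 + \left(\frac{24}{59} + \frac{41}{59}\right)\right) = 2 i \sqrt{6} \left(-98 + \frac{65}{59}\right) = 2 i \sqrt{6} \left(- \frac{5717}{59}\right) = - \frac{11434 i \sqrt{6}}{59}$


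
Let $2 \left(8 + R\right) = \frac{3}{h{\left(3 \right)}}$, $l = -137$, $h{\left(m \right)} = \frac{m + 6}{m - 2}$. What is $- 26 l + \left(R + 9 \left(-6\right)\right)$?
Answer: $\frac{21001}{6} \approx 3500.2$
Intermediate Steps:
$h{\left(m \right)} = \frac{6 + m}{-2 + m}$
$R = - \frac{47}{6}$ ($R = -8 + \frac{3 \frac{1}{\frac{1}{-2 + 3} \left(6 + 3\right)}}{2} = -8 + \frac{3 \frac{1}{1^{-1} \cdot 9}}{2} = -8 + \frac{3 \frac{1}{1 \cdot 9}}{2} = -8 + \frac{3 \cdot \frac{1}{9}}{2} = -8 + \frac{1}{2} \cdot \frac{1}{3} = -8 + \frac{1}{6} = - \frac{47}{6} \approx -7.8333$)
$- 26 l + \left(R + 9 \left(-6\right)\right) = \left(-26\right) \left(-137\right) + \left(- \frac{47}{6} + 9 \left(-6\right)\right) = 3562 - \frac{371}{6} = \frac{21001}{6}$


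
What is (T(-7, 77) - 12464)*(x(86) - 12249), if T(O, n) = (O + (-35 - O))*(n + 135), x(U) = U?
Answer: 241849092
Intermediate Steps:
T(O, n) = -4725 - 35*n (T(O, n) = -35*(135 + n) = -4725 - 35*n)
(T(-7, 77) - 12464)*(x(86) - 12249) = ((-4725 - 35*77) - 12464)*(86 - 12249) = ((-4725 - 2695) - 12464)*(-12163) = (-7420 - 12464)*(-12163) = -19884*(-12163) = 241849092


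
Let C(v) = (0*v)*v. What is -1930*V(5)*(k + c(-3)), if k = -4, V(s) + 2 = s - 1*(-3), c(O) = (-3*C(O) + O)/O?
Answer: 34740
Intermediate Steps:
C(v) = 0 (C(v) = 0*v = 0)
c(O) = 1 (c(O) = (-3*0 + O)/O = (0 + O)/O = O/O = 1)
V(s) = 1 + s (V(s) = -2 + (s - 1*(-3)) = -2 + (s + 3) = -2 + (3 + s) = 1 + s)
-1930*V(5)*(k + c(-3)) = -1930*(1 + 5)*(-4 + 1) = -11580*(-3) = -1930*(-18) = 34740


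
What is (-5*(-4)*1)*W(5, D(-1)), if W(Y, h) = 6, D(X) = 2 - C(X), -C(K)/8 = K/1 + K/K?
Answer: 120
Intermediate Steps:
C(K) = -8 - 8*K (C(K) = -8*(K/1 + K/K) = -8*(K*1 + 1) = -8*(K + 1) = -8*(1 + K) = -8 - 8*K)
D(X) = 10 + 8*X (D(X) = 2 - (-8 - 8*X) = 2 + (8 + 8*X) = 10 + 8*X)
(-5*(-4)*1)*W(5, D(-1)) = (-5*(-4)*1)*6 = (20*1)*6 = 20*6 = 120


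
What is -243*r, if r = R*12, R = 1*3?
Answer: -8748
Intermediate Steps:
R = 3
r = 36 (r = 3*12 = 36)
-243*r = -243*36 = -8748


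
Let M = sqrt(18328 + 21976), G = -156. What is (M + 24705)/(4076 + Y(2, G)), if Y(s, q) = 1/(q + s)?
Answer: 3804570/627703 + 616*sqrt(2519)/627703 ≈ 6.1104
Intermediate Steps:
M = 4*sqrt(2519) (M = sqrt(40304) = 4*sqrt(2519) ≈ 200.76)
(M + 24705)/(4076 + Y(2, G)) = (4*sqrt(2519) + 24705)/(4076 + 1/(-156 + 2)) = (24705 + 4*sqrt(2519))/(4076 + 1/(-154)) = (24705 + 4*sqrt(2519))/(4076 - 1/154) = (24705 + 4*sqrt(2519))/(627703/154) = (24705 + 4*sqrt(2519))*(154/627703) = 3804570/627703 + 616*sqrt(2519)/627703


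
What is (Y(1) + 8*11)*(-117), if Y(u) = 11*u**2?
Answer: -11583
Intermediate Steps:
(Y(1) + 8*11)*(-117) = (11*1**2 + 8*11)*(-117) = (11*1 + 88)*(-117) = (11 + 88)*(-117) = 99*(-117) = -11583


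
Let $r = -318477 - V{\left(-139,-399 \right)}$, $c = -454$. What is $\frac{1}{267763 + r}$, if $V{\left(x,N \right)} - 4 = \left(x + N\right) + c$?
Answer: $- \frac{1}{49726} \approx -2.011 \cdot 10^{-5}$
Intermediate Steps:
$V{\left(x,N \right)} = -450 + N + x$ ($V{\left(x,N \right)} = 4 - \left(454 - N - x\right) = 4 + \left(-454 + N + x\right) = -450 + N + x$)
$r = -317489$ ($r = -318477 - \left(-450 - 399 - 139\right) = -318477 - -988 = -318477 + 988 = -317489$)
$\frac{1}{267763 + r} = \frac{1}{267763 - 317489} = \frac{1}{-49726} = - \frac{1}{49726}$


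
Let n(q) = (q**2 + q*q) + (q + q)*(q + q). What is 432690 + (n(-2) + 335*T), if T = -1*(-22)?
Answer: 440084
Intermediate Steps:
T = 22
n(q) = 6*q**2 (n(q) = (q**2 + q**2) + (2*q)*(2*q) = 2*q**2 + 4*q**2 = 6*q**2)
432690 + (n(-2) + 335*T) = 432690 + (6*(-2)**2 + 335*22) = 432690 + (6*4 + 7370) = 432690 + (24 + 7370) = 432690 + 7394 = 440084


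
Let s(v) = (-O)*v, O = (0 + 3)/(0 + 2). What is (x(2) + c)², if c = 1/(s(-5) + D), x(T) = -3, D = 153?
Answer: 923521/103041 ≈ 8.9627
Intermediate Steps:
O = 3/2 ≈ 1.5000
s(v) = -3*v/2 (s(v) = (-1*3/2)*v = -3*v/2)
c = 2/321 (c = 1/(-3/2*(-5) + 153) = 1/(15/2 + 153) = 1/(321/2) = 2/321 ≈ 0.0062305)
(x(2) + c)² = (-3 + 2/321)² = (-961/321)² = 923521/103041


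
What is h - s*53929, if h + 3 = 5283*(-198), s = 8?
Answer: -1477469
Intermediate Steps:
h = -1046037 (h = -3 + 5283*(-198) = -3 - 1046034 = -1046037)
h - s*53929 = -1046037 - 8*53929 = -1046037 - 1*431432 = -1046037 - 431432 = -1477469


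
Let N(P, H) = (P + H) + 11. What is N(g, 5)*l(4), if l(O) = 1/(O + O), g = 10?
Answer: 13/4 ≈ 3.2500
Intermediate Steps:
N(P, H) = 11 + H + P (N(P, H) = (H + P) + 11 = 11 + H + P)
l(O) = 1/(2*O)
N(g, 5)*l(4) = (11 + 5 + 10)*((½)/4) = 26*((½)*(¼)) = 26*(⅛) = 13/4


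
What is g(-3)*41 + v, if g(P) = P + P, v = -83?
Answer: -329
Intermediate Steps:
g(P) = 2*P
g(-3)*41 + v = (2*(-3))*41 - 83 = -6*41 - 83 = -246 - 83 = -329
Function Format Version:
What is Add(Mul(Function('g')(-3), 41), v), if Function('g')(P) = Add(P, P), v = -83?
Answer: -329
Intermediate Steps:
Function('g')(P) = Mul(2, P)
Add(Mul(Function('g')(-3), 41), v) = Add(Mul(Mul(2, -3), 41), -83) = Add(Mul(-6, 41), -83) = Add(-246, -83) = -329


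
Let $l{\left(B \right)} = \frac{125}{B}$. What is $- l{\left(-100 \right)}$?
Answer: $\frac{5}{4} \approx 1.25$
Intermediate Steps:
$- l{\left(-100 \right)} = - \frac{125}{-100} = - \frac{125 \left(-1\right)}{100} = \left(-1\right) \left(- \frac{5}{4}\right) = \frac{5}{4}$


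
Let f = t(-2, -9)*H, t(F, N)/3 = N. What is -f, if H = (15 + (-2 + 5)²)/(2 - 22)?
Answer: -162/5 ≈ -32.400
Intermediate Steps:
t(F, N) = 3*N
H = -6/5 (H = (15 + 3²)/(-20) = (15 + 9)*(-1/20) = 24*(-1/20) = -6/5 ≈ -1.2000)
f = 162/5 (f = (3*(-9))*(-6/5) = -27*(-6/5) = 162/5 ≈ 32.400)
-f = -1*162/5 = -162/5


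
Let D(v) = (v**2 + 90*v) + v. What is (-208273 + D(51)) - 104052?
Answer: -305083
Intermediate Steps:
D(v) = v**2 + 91*v
(-208273 + D(51)) - 104052 = (-208273 + 51*(91 + 51)) - 104052 = (-208273 + 51*142) - 104052 = (-208273 + 7242) - 104052 = -201031 - 104052 = -305083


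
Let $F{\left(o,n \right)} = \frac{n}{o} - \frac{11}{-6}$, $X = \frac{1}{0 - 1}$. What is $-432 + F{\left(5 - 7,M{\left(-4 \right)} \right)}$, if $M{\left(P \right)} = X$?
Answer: $- \frac{1289}{3} \approx -429.67$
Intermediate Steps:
$X = -1$ ($X = \frac{1}{-1} = -1$)
$M{\left(P \right)} = -1$
$F{\left(o,n \right)} = \frac{11}{6} + \frac{n}{o}$ ($F{\left(o,n \right)} = \frac{n}{o} - - \frac{11}{6} = \frac{n}{o} + \frac{11}{6} = \frac{11}{6} + \frac{n}{o}$)
$-432 + F{\left(5 - 7,M{\left(-4 \right)} \right)} = -432 + \left(\frac{11}{6} - \frac{1}{5 - 7}\right) = -432 + \left(\frac{11}{6} - \frac{1}{-2}\right) = -432 + \left(\frac{11}{6} - - \frac{1}{2}\right) = -432 + \left(\frac{11}{6} + \frac{1}{2}\right) = -432 + \frac{7}{3} = - \frac{1289}{3}$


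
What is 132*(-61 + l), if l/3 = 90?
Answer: 27588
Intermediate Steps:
l = 270 (l = 3*90 = 270)
132*(-61 + l) = 132*(-61 + 270) = 132*209 = 27588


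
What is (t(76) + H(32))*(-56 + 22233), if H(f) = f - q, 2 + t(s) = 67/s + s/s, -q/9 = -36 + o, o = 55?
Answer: 341947163/76 ≈ 4.4993e+6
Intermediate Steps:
q = -171 (q = -9*(-36 + 55) = -9*19 = -171)
t(s) = -1 + 67/s (t(s) = -2 + (67/s + s/s) = -2 + (67/s + 1) = -2 + (1 + 67/s) = -1 + 67/s)
H(f) = 171 + f (H(f) = f - 1*(-171) = f + 171 = 171 + f)
(t(76) + H(32))*(-56 + 22233) = ((67 - 1*76)/76 + (171 + 32))*(-56 + 22233) = ((67 - 76)/76 + 203)*22177 = ((1/76)*(-9) + 203)*22177 = (-9/76 + 203)*22177 = (15419/76)*22177 = 341947163/76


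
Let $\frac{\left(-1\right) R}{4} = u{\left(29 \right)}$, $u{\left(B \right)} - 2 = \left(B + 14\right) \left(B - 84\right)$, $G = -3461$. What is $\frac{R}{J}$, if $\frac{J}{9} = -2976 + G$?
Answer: $- \frac{9452}{57933} \approx -0.16315$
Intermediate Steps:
$u{\left(B \right)} = 2 + \left(-84 + B\right) \left(14 + B\right)$ ($u{\left(B \right)} = 2 + \left(B + 14\right) \left(B - 84\right) = 2 + \left(14 + B\right) \left(-84 + B\right) = 2 + \left(-84 + B\right) \left(14 + B\right)$)
$R = 9452$ ($R = - 4 \left(-1174 + 29^{2} - 2030\right) = - 4 \left(-1174 + 841 - 2030\right) = \left(-4\right) \left(-2363\right) = 9452$)
$J = -57933$ ($J = 9 \left(-2976 - 3461\right) = 9 \left(-6437\right) = -57933$)
$\frac{R}{J} = \frac{9452}{-57933} = 9452 \left(- \frac{1}{57933}\right) = - \frac{9452}{57933}$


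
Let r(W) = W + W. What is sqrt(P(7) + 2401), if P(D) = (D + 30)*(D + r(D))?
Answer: sqrt(3178) ≈ 56.374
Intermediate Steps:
r(W) = 2*W
P(D) = 3*D*(30 + D) (P(D) = (D + 30)*(D + 2*D) = (30 + D)*(3*D) = 3*D*(30 + D))
sqrt(P(7) + 2401) = sqrt(3*7*(30 + 7) + 2401) = sqrt(3*7*37 + 2401) = sqrt(777 + 2401) = sqrt(3178)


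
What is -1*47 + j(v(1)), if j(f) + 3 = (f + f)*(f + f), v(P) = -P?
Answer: -46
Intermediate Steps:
j(f) = -3 + 4*f**2 (j(f) = -3 + (f + f)*(f + f) = -3 + (2*f)*(2*f) = -3 + 4*f**2)
-1*47 + j(v(1)) = -1*47 + (-3 + 4*(-1*1)**2) = -47 + (-3 + 4*(-1)**2) = -47 + (-3 + 4*1) = -47 + (-3 + 4) = -47 + 1 = -46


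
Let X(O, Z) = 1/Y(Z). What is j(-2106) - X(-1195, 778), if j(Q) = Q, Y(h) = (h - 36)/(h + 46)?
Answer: -781738/371 ≈ -2107.1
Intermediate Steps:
Y(h) = (-36 + h)/(46 + h)
X(O, Z) = (46 + Z)/(-36 + Z) (X(O, Z) = 1/((-36 + Z)/(46 + Z)) = (46 + Z)/(-36 + Z))
j(-2106) - X(-1195, 778) = -2106 - (46 + 778)/(-36 + 778) = -2106 - 824/742 = -2106 - 1*412/371 = -2106 - 412/371 = -781738/371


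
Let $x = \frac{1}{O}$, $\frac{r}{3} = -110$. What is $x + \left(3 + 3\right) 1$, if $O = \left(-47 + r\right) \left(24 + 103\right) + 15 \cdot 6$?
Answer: $\frac{286733}{47789} \approx 6.0$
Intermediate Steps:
$r = -330$ ($r = 3 \left(-110\right) = -330$)
$O = -47789$ ($O = \left(-47 - 330\right) \left(24 + 103\right) + 15 \cdot 6 = \left(-377\right) 127 + 90 = -47879 + 90 = -47789$)
$x = - \frac{1}{47789}$ ($x = \frac{1}{-47789} = - \frac{1}{47789} \approx -2.0925 \cdot 10^{-5}$)
$x + \left(3 + 3\right) 1 = - \frac{1}{47789} + \left(3 + 3\right) 1 = - \frac{1}{47789} + 6 \cdot 1 = - \frac{1}{47789} + 6 = \frac{286733}{47789}$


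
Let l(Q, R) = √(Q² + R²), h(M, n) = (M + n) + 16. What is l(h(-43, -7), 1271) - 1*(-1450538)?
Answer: 1450538 + √1616597 ≈ 1.4518e+6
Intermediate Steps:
h(M, n) = 16 + M + n
l(h(-43, -7), 1271) - 1*(-1450538) = √((16 - 43 - 7)² + 1271²) - 1*(-1450538) = √((-34)² + 1615441) + 1450538 = √(1156 + 1615441) + 1450538 = √1616597 + 1450538 = 1450538 + √1616597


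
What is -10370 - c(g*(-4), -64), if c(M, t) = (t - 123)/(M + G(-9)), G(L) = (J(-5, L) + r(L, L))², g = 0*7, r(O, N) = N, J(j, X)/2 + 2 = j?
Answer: -5485543/529 ≈ -10370.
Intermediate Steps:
J(j, X) = -4 + 2*j
g = 0
G(L) = (-14 + L)² (G(L) = ((-4 + 2*(-5)) + L)² = ((-4 - 10) + L)² = (-14 + L)²)
c(M, t) = (-123 + t)/(529 + M) (c(M, t) = (t - 123)/(M + (-14 - 9)²) = (-123 + t)/(M + (-23)²) = (-123 + t)/(M + 529) = (-123 + t)/(529 + M))
-10370 - c(g*(-4), -64) = -10370 - (-123 - 64)/(529 + 0*(-4)) = -10370 - (-187)/(529 + 0) = -10370 - (-187)/529 = -10370 - 1*(-187/529) = -10370 + 187/529 = -5485543/529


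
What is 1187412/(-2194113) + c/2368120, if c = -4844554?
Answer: -2240238836007/865987146260 ≈ -2.5869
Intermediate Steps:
1187412/(-2194113) + c/2368120 = 1187412/(-2194113) - 4844554/2368120 = 1187412*(-1/2194113) - 4844554*1/2368120 = -395804/731371 - 2422277/1184060 = -2240238836007/865987146260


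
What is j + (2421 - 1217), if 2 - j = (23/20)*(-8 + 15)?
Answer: 23959/20 ≈ 1197.9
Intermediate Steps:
j = -121/20 (j = 2 - 23/20*(-8 + 15) = 2 - 23*(1/20)*7 = 2 - 23*7/20 = 2 - 1*161/20 = 2 - 161/20 = -121/20 ≈ -6.0500)
j + (2421 - 1217) = -121/20 + (2421 - 1217) = -121/20 + 1204 = 23959/20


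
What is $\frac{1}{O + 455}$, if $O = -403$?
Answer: $\frac{1}{52} \approx 0.019231$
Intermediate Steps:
$\frac{1}{O + 455} = \frac{1}{-403 + 455} = \frac{1}{52}$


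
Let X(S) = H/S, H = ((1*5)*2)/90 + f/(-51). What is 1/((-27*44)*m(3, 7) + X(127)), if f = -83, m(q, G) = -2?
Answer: 19431/46168322 ≈ 0.00042087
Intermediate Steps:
H = 266/153 (H = ((1*5)*2)/90 - 83/(-51) = (5*2)*(1/90) - 83*(-1/51) = 10*(1/90) + 83/51 = 1/9 + 83/51 = 266/153 ≈ 1.7386)
X(S) = 266/(153*S)
1/((-27*44)*m(3, 7) + X(127)) = 1/(-27*44*(-2) + (266/153)/127) = 1/(-1188*(-2) + (266/153)*(1/127)) = 1/(2376 + 266/19431) = 1/(46168322/19431) = 19431/46168322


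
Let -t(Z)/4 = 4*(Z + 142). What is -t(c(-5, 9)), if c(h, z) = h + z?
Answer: 2336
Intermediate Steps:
t(Z) = -2272 - 16*Z (t(Z) = -16*(Z + 142) = -16*(142 + Z) = -4*(568 + 4*Z) = -2272 - 16*Z)
-t(c(-5, 9)) = -(-2272 - 16*(-5 + 9)) = -(-2272 - 16*4) = -(-2272 - 64) = -1*(-2336) = 2336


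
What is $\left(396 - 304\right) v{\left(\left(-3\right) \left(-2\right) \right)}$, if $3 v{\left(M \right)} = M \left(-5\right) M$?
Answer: $-5520$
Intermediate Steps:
$v{\left(M \right)} = - \frac{5 M^{2}}{3}$ ($v{\left(M \right)} = \frac{M \left(-5\right) M}{3} = \frac{- 5 M M}{3} = \frac{\left(-5\right) M^{2}}{3} = - \frac{5 M^{2}}{3}$)
$\left(396 - 304\right) v{\left(\left(-3\right) \left(-2\right) \right)} = \left(396 - 304\right) \left(- \frac{5 \left(\left(-3\right) \left(-2\right)\right)^{2}}{3}\right) = 92 \left(- \frac{5 \cdot 6^{2}}{3}\right) = 92 \left(\left(- \frac{5}{3}\right) 36\right) = 92 \left(-60\right) = -5520$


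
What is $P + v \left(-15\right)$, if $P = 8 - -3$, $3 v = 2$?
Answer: $1$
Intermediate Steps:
$v = \frac{2}{3}$ ($v = \frac{1}{3} \cdot 2 = \frac{2}{3} \approx 0.66667$)
$P = 11$ ($P = 8 + 3 = 11$)
$P + v \left(-15\right) = 11 + \frac{2}{3} \left(-15\right) = 11 - 10 = 1$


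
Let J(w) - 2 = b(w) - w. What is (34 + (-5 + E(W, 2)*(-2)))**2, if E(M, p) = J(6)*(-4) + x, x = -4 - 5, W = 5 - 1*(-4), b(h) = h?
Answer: 3969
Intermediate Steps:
W = 9 (W = 5 + 4 = 9)
x = -9
J(w) = 2 (J(w) = 2 + (w - w) = 2 + 0 = 2)
E(M, p) = -17 (E(M, p) = 2*(-4) - 9 = -8 - 9 = -17)
(34 + (-5 + E(W, 2)*(-2)))**2 = (34 + (-5 - 17*(-2)))**2 = (34 + (-5 + 34))**2 = (34 + 29)**2 = 63**2 = 3969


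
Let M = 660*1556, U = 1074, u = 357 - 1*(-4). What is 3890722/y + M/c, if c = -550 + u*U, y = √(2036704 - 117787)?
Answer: 256740/96791 + 353702*√213213/58149 ≈ 2811.3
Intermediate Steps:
u = 361 (u = 357 + 4 = 361)
y = 3*√213213 (y = √1918917 = 3*√213213 ≈ 1385.3)
c = 387164 (c = -550 + 361*1074 = -550 + 387714 = 387164)
M = 1026960
3890722/y + M/c = 3890722/((3*√213213)) + 1026960/387164 = 3890722*(√213213/639639) + 1026960*(1/387164) = 353702*√213213/58149 + 256740/96791 = 256740/96791 + 353702*√213213/58149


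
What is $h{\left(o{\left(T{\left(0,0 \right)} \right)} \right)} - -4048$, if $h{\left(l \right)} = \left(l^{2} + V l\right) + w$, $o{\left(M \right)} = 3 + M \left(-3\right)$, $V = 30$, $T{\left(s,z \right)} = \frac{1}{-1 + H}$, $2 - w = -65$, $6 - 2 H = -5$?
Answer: $\frac{37714}{9} \approx 4190.4$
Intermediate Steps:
$H = \frac{11}{2}$ ($H = 3 - - \frac{5}{2} = 3 + \frac{5}{2} = \frac{11}{2} \approx 5.5$)
$w = 67$ ($w = 2 - -65 = 2 + 65 = 67$)
$T{\left(s,z \right)} = \frac{2}{9}$ ($T{\left(s,z \right)} = \frac{1}{-1 + \frac{11}{2}} = \frac{1}{\frac{9}{2}} = \frac{2}{9}$)
$o{\left(M \right)} = 3 - 3 M$
$h{\left(l \right)} = 67 + l^{2} + 30 l$ ($h{\left(l \right)} = \left(l^{2} + 30 l\right) + 67 = 67 + l^{2} + 30 l$)
$h{\left(o{\left(T{\left(0,0 \right)} \right)} \right)} - -4048 = \left(67 + \left(3 - \frac{2}{3}\right)^{2} + 30 \left(3 - \frac{2}{3}\right)\right) - -4048 = \left(67 + \left(3 - \frac{2}{3}\right)^{2} + 30 \left(3 - \frac{2}{3}\right)\right) + 4048 = \left(67 + \left(\frac{7}{3}\right)^{2} + 30 \cdot \frac{7}{3}\right) + 4048 = \left(67 + \frac{49}{9} + 70\right) + 4048 = \frac{1282}{9} + 4048 = \frac{37714}{9}$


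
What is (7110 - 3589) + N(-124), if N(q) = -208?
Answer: 3313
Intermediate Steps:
(7110 - 3589) + N(-124) = (7110 - 3589) - 208 = 3521 - 208 = 3313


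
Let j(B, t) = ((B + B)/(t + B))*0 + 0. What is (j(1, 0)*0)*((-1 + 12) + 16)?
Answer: 0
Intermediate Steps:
j(B, t) = 0 (j(B, t) = ((2*B)/(B + t))*0 + 0 = (2*B/(B + t))*0 + 0 = 0 + 0 = 0)
(j(1, 0)*0)*((-1 + 12) + 16) = (0*0)*((-1 + 12) + 16) = 0*(11 + 16) = 0*27 = 0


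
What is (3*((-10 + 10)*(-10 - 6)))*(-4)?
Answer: 0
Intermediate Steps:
(3*((-10 + 10)*(-10 - 6)))*(-4) = (3*(0*(-16)))*(-4) = (3*0)*(-4) = 0*(-4) = 0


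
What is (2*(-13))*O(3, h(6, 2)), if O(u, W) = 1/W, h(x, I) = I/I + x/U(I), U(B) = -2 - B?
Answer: 52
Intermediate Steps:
h(x, I) = 1 + x/(-2 - I) (h(x, I) = I/I + x/(-2 - I) = 1 + x/(-2 - I))
(2*(-13))*O(3, h(6, 2)) = (2*(-13))/(((2 + 2 - 1*6)/(2 + 2))) = -26*4/(2 + 2 - 6) = -26/((¼)*(-2)) = -26/(-½) = -26*(-2) = 52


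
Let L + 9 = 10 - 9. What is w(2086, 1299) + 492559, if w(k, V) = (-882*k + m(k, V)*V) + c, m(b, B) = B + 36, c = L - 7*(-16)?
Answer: 386976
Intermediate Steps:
L = -8 (L = -9 + (10 - 9) = -9 + 1 = -8)
c = 104 (c = -8 - 7*(-16) = -8 + 112 = 104)
m(b, B) = 36 + B
w(k, V) = 104 - 882*k + V*(36 + V) (w(k, V) = (-882*k + (36 + V)*V) + 104 = (-882*k + V*(36 + V)) + 104 = 104 - 882*k + V*(36 + V))
w(2086, 1299) + 492559 = (104 - 882*2086 + 1299*(36 + 1299)) + 492559 = (104 - 1839852 + 1299*1335) + 492559 = (104 - 1839852 + 1734165) + 492559 = -105583 + 492559 = 386976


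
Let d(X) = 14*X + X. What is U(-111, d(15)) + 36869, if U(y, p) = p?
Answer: 37094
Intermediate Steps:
d(X) = 15*X
U(-111, d(15)) + 36869 = 15*15 + 36869 = 225 + 36869 = 37094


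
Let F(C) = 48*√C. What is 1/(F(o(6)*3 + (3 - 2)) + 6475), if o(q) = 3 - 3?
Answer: 1/6523 ≈ 0.00015330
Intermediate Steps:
o(q) = 0
1/(F(o(6)*3 + (3 - 2)) + 6475) = 1/(48*√(0*3 + (3 - 2)) + 6475) = 1/(48*√(0 + 1) + 6475) = 1/(48*√1 + 6475) = 1/(48*1 + 6475) = 1/(48 + 6475) = 1/6523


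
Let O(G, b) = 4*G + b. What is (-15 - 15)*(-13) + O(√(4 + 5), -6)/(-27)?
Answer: 3508/9 ≈ 389.78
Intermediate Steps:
O(G, b) = b + 4*G
(-15 - 15)*(-13) + O(√(4 + 5), -6)/(-27) = (-15 - 15)*(-13) + (-6 + 4*√(4 + 5))/(-27) = -30*(-13) + (-6 + 4*√9)*(-1/27) = 390 + (-6 + 4*3)*(-1/27) = 390 + (-6 + 12)*(-1/27) = 390 + 6*(-1/27) = 390 - 2/9 = 3508/9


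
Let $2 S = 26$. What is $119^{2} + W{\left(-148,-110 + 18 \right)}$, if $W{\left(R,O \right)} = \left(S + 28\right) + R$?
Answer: $14054$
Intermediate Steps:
$S = 13$ ($S = \frac{1}{2} \cdot 26 = 13$)
$W{\left(R,O \right)} = 41 + R$ ($W{\left(R,O \right)} = \left(13 + 28\right) + R = 41 + R$)
$119^{2} + W{\left(-148,-110 + 18 \right)} = 119^{2} + \left(41 - 148\right) = 14161 - 107 = 14054$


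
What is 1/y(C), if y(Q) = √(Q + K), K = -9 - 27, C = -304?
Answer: -I*√85/170 ≈ -0.054233*I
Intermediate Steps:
K = -36
y(Q) = √(-36 + Q) (y(Q) = √(Q - 36) = √(-36 + Q))
1/y(C) = 1/(√(-36 - 304)) = 1/(√(-340)) = 1/(2*I*√85) = -I*√85/170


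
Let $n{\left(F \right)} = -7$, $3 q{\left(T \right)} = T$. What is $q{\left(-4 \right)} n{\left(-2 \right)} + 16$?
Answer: $\frac{76}{3} \approx 25.333$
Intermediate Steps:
$q{\left(T \right)} = \frac{T}{3}$
$q{\left(-4 \right)} n{\left(-2 \right)} + 16 = \frac{1}{3} \left(-4\right) \left(-7\right) + 16 = \left(- \frac{4}{3}\right) \left(-7\right) + 16 = \frac{28}{3} + 16 = \frac{76}{3}$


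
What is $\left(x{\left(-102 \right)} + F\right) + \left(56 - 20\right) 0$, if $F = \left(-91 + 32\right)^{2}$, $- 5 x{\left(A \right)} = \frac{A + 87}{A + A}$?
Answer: $\frac{236707}{68} \approx 3481.0$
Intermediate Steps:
$x{\left(A \right)} = - \frac{87 + A}{10 A}$ ($x{\left(A \right)} = - \frac{\left(A + 87\right) \frac{1}{A + A}}{5} = - \frac{\left(87 + A\right) \frac{1}{2 A}}{5} = - \frac{\frac{1}{2} \frac{1}{A} \left(87 + A\right)}{5} = - \frac{87 + A}{10 A}$)
$F = 3481$ ($F = \left(-59\right)^{2} = 3481$)
$\left(x{\left(-102 \right)} + F\right) + \left(56 - 20\right) 0 = \left(\frac{-87 - -102}{10 \left(-102\right)} + 3481\right) + \left(56 - 20\right) 0 = \left(\frac{1}{10} \left(- \frac{1}{102}\right) \left(-87 + 102\right) + 3481\right) + 36 \cdot 0 = \left(\frac{1}{10} \left(- \frac{1}{102}\right) 15 + 3481\right) + 0 = \left(- \frac{1}{68} + 3481\right) + 0 = \frac{236707}{68} + 0 = \frac{236707}{68}$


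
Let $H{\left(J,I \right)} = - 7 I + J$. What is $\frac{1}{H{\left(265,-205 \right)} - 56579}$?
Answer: $- \frac{1}{54879} \approx -1.8222 \cdot 10^{-5}$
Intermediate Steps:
$H{\left(J,I \right)} = J - 7 I$
$\frac{1}{H{\left(265,-205 \right)} - 56579} = \frac{1}{\left(265 - -1435\right) - 56579} = \frac{1}{\left(265 + 1435\right) - 56579} = \frac{1}{1700 - 56579} = \frac{1}{-54879} = - \frac{1}{54879}$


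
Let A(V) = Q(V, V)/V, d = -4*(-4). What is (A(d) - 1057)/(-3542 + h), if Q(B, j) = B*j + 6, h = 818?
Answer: 2775/7264 ≈ 0.38202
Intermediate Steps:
d = 16
Q(B, j) = 6 + B*j
A(V) = (6 + V**2)/V (A(V) = (6 + V*V)/V = (6 + V**2)/V)
(A(d) - 1057)/(-3542 + h) = ((16 + 6/16) - 1057)/(-3542 + 818) = ((16 + 6*(1/16)) - 1057)/(-2724) = ((16 + 3/8) - 1057)*(-1/2724) = (131/8 - 1057)*(-1/2724) = -8325/8*(-1/2724) = 2775/7264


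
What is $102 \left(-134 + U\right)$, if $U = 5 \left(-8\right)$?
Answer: $-17748$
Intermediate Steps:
$U = -40$
$102 \left(-134 + U\right) = 102 \left(-134 - 40\right) = 102 \left(-174\right) = -17748$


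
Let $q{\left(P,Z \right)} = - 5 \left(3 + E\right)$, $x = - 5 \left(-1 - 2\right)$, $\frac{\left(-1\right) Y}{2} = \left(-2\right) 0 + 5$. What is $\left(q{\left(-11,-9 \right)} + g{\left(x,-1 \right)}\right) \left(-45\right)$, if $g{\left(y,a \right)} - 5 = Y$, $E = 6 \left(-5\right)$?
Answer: $-5850$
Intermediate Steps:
$Y = -10$ ($Y = - 2 \left(\left(-2\right) 0 + 5\right) = - 2 \left(0 + 5\right) = \left(-2\right) 5 = -10$)
$E = -30$
$x = 15$ ($x = - 5 \left(-1 - 2\right) = \left(-5\right) \left(-3\right) = 15$)
$q{\left(P,Z \right)} = 135$ ($q{\left(P,Z \right)} = - 5 \left(3 - 30\right) = \left(-5\right) \left(-27\right) = 135$)
$g{\left(y,a \right)} = -5$ ($g{\left(y,a \right)} = 5 - 10 = -5$)
$\left(q{\left(-11,-9 \right)} + g{\left(x,-1 \right)}\right) \left(-45\right) = \left(135 - 5\right) \left(-45\right) = 130 \left(-45\right) = -5850$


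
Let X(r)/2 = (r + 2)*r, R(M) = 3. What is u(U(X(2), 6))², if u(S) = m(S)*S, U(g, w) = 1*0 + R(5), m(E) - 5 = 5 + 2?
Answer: 1296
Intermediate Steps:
m(E) = 12 (m(E) = 5 + (5 + 2) = 5 + 7 = 12)
X(r) = 2*r*(2 + r) (X(r) = 2*((r + 2)*r) = 2*((2 + r)*r) = 2*(r*(2 + r)) = 2*r*(2 + r))
U(g, w) = 3 (U(g, w) = 1*0 + 3 = 0 + 3 = 3)
u(S) = 12*S
u(U(X(2), 6))² = (12*3)² = 36² = 1296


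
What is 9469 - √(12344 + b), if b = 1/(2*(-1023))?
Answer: 9469 - √51673413858/2046 ≈ 9357.9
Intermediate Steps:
b = -1/2046 (b = 1/(-2046) = -1/2046 ≈ -0.00048876)
9469 - √(12344 + b) = 9469 - √(12344 - 1/2046) = 9469 - √(25255823/2046) = 9469 - √51673413858/2046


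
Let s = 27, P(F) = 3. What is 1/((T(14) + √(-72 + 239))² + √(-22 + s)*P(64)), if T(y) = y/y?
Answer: 1/((1 + √167)² + 3*√5) ≈ 0.0049862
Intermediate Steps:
T(y) = 1
1/((T(14) + √(-72 + 239))² + √(-22 + s)*P(64)) = 1/((1 + √(-72 + 239))² + √(-22 + 27)*3) = 1/((1 + √167)² + √5*3) = 1/((1 + √167)² + 3*√5)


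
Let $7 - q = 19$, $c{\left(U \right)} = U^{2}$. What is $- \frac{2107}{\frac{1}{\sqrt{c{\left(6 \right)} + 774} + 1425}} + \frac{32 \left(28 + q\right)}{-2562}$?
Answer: $- \frac{3846170731}{1281} - 18963 \sqrt{10} \approx -3.0624 \cdot 10^{6}$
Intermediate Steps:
$q = -12$ ($q = 7 - 19 = -12$)
$- \frac{2107}{\frac{1}{\sqrt{c{\left(6 \right)} + 774} + 1425}} + \frac{32 \left(28 + q\right)}{-2562} = - \frac{2107}{\frac{1}{\sqrt{6^{2} + 774} + 1425}} + \frac{32 \left(28 - 12\right)}{-2562} = - \frac{2107}{\frac{1}{\sqrt{36 + 774} + 1425}} + 32 \cdot 16 \left(- \frac{1}{2562}\right) = - \frac{2107}{\frac{1}{\sqrt{810} + 1425}} + 512 \left(- \frac{1}{2562}\right) = - \frac{2107}{\frac{1}{9 \sqrt{10} + 1425}} - \frac{256}{1281} = - \frac{2107}{\frac{1}{1425 + 9 \sqrt{10}}} - \frac{256}{1281} = - 2107 \left(1425 + 9 \sqrt{10}\right) - \frac{256}{1281} = \left(-3002475 - 18963 \sqrt{10}\right) - \frac{256}{1281} = - \frac{3846170731}{1281} - 18963 \sqrt{10}$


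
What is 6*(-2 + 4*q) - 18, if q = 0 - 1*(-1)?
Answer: -6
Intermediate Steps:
q = 1 (q = 0 + 1 = 1)
6*(-2 + 4*q) - 18 = 6*(-2 + 4*1) - 18 = 6*(-2 + 4) - 18 = 6*2 - 18 = 12 - 18 = -6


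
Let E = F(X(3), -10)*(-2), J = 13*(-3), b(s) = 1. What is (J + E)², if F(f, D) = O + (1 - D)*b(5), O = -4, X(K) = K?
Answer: 2809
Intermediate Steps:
F(f, D) = -3 - D (F(f, D) = -4 + (1 - D)*1 = -4 + (1 - D) = -3 - D)
J = -39
E = -14 (E = (-3 - 1*(-10))*(-2) = (-3 + 10)*(-2) = 7*(-2) = -14)
(J + E)² = (-39 - 14)² = (-53)² = 2809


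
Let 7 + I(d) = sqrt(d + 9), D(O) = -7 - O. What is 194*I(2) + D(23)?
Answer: -1388 + 194*sqrt(11) ≈ -744.58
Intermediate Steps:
I(d) = -7 + sqrt(9 + d) (I(d) = -7 + sqrt(d + 9) = -7 + sqrt(9 + d))
194*I(2) + D(23) = 194*(-7 + sqrt(9 + 2)) + (-7 - 1*23) = 194*(-7 + sqrt(11)) + (-7 - 23) = (-1358 + 194*sqrt(11)) - 30 = -1388 + 194*sqrt(11)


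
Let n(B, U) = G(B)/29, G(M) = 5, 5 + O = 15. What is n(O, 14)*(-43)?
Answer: -215/29 ≈ -7.4138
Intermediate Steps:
O = 10 (O = -5 + 15 = 10)
n(B, U) = 5/29
n(O, 14)*(-43) = (5/29)*(-43) = -215/29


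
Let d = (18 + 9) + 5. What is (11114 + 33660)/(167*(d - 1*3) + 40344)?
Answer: 44774/45187 ≈ 0.99086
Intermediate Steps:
d = 32 (d = 27 + 5 = 32)
(11114 + 33660)/(167*(d - 1*3) + 40344) = (11114 + 33660)/(167*(32 - 1*3) + 40344) = 44774/(167*(32 - 3) + 40344) = 44774/(167*29 + 40344) = 44774/(4843 + 40344) = 44774/45187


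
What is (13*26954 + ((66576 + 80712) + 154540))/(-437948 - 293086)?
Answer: -36235/40613 ≈ -0.89220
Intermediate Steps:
(13*26954 + ((66576 + 80712) + 154540))/(-437948 - 293086) = (350402 + (147288 + 154540))/(-731034) = (350402 + 301828)*(-1/731034) = 652230*(-1/731034) = -36235/40613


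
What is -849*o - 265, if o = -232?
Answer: 196703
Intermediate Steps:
-849*o - 265 = -849*(-232) - 265 = 196968 - 265 = 196703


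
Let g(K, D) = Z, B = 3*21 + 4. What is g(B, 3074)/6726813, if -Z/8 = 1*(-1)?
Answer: 8/6726813 ≈ 1.1893e-6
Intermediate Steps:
B = 67 (B = 63 + 4 = 67)
Z = 8 (Z = -8*(-1) = 8)
g(K, D) = 8
g(B, 3074)/6726813 = 8/6726813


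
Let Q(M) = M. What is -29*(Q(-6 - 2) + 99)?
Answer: -2639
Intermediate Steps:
-29*(Q(-6 - 2) + 99) = -29*((-6 - 2) + 99) = -29*(-8 + 99) = -29*91 = -2639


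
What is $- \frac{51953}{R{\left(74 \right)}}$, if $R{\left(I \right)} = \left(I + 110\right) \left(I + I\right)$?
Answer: $- \frac{51953}{27232} \approx -1.9078$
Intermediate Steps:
$R{\left(I \right)} = 2 I \left(110 + I\right)$ ($R{\left(I \right)} = \left(110 + I\right) 2 I = 2 I \left(110 + I\right)$)
$- \frac{51953}{R{\left(74 \right)}} = - \frac{51953}{2 \cdot 74 \left(110 + 74\right)} = - \frac{51953}{2 \cdot 74 \cdot 184} = - \frac{51953}{27232}$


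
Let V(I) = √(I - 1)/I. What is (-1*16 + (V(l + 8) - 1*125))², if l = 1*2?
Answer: 1979649/100 ≈ 19797.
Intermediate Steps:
l = 2
V(I) = √(-1 + I)/I
(-1*16 + (V(l + 8) - 1*125))² = (-1*16 + (√(-1 + (2 + 8))/(2 + 8) - 1*125))² = (-16 + (√(-1 + 10)/10 - 125))² = (-16 + (√9/10 - 125))² = (-16 + ((⅒)*3 - 125))² = (-16 + (3/10 - 125))² = (-16 - 1247/10)² = (-1407/10)² = 1979649/100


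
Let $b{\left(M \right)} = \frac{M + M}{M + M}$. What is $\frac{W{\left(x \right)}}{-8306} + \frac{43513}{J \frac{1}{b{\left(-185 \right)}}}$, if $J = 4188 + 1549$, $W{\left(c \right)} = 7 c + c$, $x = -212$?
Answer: $\frac{185574465}{23825761} \approx 7.7888$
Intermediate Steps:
$b{\left(M \right)} = 1$ ($b{\left(M \right)} = \frac{2 M}{2 M} = 2 M \frac{1}{2 M} = 1$)
$W{\left(c \right)} = 8 c$
$J = 5737$
$\frac{W{\left(x \right)}}{-8306} + \frac{43513}{J \frac{1}{b{\left(-185 \right)}}} = \frac{8 \left(-212\right)}{-8306} + \frac{43513}{5737 \cdot 1^{-1}} = \left(-1696\right) \left(- \frac{1}{8306}\right) + \frac{43513}{5737 \cdot 1} = \frac{848}{4153} + \frac{43513}{5737} = \frac{185574465}{23825761}$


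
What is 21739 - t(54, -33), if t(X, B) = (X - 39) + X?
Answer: 21670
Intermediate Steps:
t(X, B) = -39 + 2*X (t(X, B) = (-39 + X) + X = -39 + 2*X)
21739 - t(54, -33) = 21739 - (-39 + 2*54) = 21739 - (-39 + 108) = 21739 - 1*69 = 21739 - 69 = 21670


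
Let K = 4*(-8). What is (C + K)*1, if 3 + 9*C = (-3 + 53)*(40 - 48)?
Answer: -691/9 ≈ -76.778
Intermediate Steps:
K = -32
C = -403/9 (C = -1/3 + ((-3 + 53)*(40 - 48))/9 = -1/3 + (50*(-8))/9 = -1/3 + (1/9)*(-400) = -1/3 - 400/9 = -403/9 ≈ -44.778)
(C + K)*1 = (-403/9 - 32)*1 = -691/9*1 = -691/9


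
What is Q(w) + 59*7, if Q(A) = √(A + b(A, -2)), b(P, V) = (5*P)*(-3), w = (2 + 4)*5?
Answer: 413 + 2*I*√105 ≈ 413.0 + 20.494*I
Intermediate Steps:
w = 30 (w = 6*5 = 30)
b(P, V) = -15*P
Q(A) = √14*√(-A) (Q(A) = √(A - 15*A) = √(-14*A) = √14*√(-A))
Q(w) + 59*7 = √14*√(-1*30) + 59*7 = √14*√(-30) + 413 = √14*(I*√30) + 413 = 2*I*√105 + 413 = 413 + 2*I*√105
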